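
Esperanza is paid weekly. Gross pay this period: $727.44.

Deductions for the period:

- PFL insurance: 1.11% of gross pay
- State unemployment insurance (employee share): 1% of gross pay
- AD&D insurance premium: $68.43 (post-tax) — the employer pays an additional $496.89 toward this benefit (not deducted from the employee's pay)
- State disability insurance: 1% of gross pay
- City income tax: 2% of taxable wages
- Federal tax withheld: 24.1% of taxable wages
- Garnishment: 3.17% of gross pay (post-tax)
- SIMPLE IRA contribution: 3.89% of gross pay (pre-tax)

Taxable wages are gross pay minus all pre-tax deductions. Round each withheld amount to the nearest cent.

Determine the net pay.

$402.57

SIMPLE IRA contribution: $727.44 × 0.0389 = $28.30
Taxable wages = $727.44 − $28.30 = $699.14
Federal tax withheld: $699.14 × 0.241 = $168.49
City income tax: $699.14 × 0.02 = $13.98
State unemployment insurance (employee share): $727.44 × 0.01 = $7.27
State disability insurance: $727.44 × 0.01 = $7.27
PFL insurance: $727.44 × 0.0111 = $8.07
Garnishment: $727.44 × 0.0317 = $23.06
AD&D insurance premium: $68.43
(Employer's $496.89 toward AD&D insurance premium is not withheld from the employee.)
Total deductions = $28.30 + $168.49 + $13.98 + $7.27 + $7.27 + $8.07 + $23.06 + $68.43 = $324.87
Net pay = $727.44 − $324.87 = $402.57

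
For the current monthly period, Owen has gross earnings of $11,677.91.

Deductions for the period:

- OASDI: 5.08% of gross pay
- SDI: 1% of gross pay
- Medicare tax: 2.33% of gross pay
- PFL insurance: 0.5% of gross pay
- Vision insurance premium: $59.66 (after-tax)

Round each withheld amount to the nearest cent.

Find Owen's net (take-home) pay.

PFL insurance: $11,677.91 × 0.005 = $58.39
OASDI: $11,677.91 × 0.0508 = $593.24
SDI: $11,677.91 × 0.01 = $116.78
Medicare tax: $11,677.91 × 0.0233 = $272.10
Vision insurance premium: $59.66
Total deductions = $58.39 + $593.24 + $116.78 + $272.10 + $59.66 = $1,100.17
Net pay = $11,677.91 − $1,100.17 = $10,577.74

$10,577.74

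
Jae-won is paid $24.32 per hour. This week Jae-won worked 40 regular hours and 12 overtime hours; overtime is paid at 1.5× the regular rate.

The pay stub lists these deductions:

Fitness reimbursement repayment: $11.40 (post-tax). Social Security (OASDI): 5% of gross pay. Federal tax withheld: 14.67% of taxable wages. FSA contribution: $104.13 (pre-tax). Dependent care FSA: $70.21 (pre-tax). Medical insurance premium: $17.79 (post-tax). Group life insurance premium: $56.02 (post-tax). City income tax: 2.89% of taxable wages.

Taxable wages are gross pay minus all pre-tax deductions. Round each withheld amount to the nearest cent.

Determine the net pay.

Regular pay: 40 × $24.32 = $972.80
Overtime pay: 12 × $24.32 × 1.5 = $437.76
Gross pay = $972.80 + $437.76 = $1,410.56
Dependent care FSA: $70.21
FSA contribution: $104.13
Pre-tax total = $70.21 + $104.13 = $174.34
Taxable wages = $1,410.56 − $174.34 = $1,236.22
Federal tax withheld: $1,236.22 × 0.1467 = $181.35
City income tax: $1,236.22 × 0.0289 = $35.73
Social Security (OASDI): $1,410.56 × 0.05 = $70.53
Medical insurance premium: $17.79
Fitness reimbursement repayment: $11.40
Group life insurance premium: $56.02
Total deductions = $70.21 + $104.13 + $181.35 + $35.73 + $70.53 + $17.79 + $11.40 + $56.02 = $547.16
Net pay = $1,410.56 − $547.16 = $863.40

$863.40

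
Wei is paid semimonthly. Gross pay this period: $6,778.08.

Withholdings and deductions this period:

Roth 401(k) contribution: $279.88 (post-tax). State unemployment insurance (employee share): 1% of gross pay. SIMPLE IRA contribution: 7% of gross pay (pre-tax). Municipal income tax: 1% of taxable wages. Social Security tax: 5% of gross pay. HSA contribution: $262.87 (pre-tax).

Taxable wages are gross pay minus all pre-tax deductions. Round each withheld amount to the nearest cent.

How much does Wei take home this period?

$5,293.77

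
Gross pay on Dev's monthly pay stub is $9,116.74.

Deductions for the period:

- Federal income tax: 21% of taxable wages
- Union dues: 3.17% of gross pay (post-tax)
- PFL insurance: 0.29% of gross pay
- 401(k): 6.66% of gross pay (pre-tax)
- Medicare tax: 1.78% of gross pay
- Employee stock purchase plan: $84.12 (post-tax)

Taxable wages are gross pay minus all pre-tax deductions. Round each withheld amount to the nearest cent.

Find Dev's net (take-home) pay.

$6,160.72

401(k): $9,116.74 × 0.0666 = $607.17
Taxable wages = $9,116.74 − $607.17 = $8,509.57
Federal income tax: $8,509.57 × 0.21 = $1,787.01
PFL insurance: $9,116.74 × 0.0029 = $26.44
Medicare tax: $9,116.74 × 0.0178 = $162.28
Union dues: $9,116.74 × 0.0317 = $289.00
Employee stock purchase plan: $84.12
Total deductions = $607.17 + $1,787.01 + $26.44 + $162.28 + $289.00 + $84.12 = $2,956.02
Net pay = $9,116.74 − $2,956.02 = $6,160.72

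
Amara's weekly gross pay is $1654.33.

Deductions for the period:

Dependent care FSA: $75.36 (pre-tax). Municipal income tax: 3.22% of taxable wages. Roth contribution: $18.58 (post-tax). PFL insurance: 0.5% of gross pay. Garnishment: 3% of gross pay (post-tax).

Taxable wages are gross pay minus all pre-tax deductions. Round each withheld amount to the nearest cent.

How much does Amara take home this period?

$1451.65

Dependent care FSA: $75.36
Taxable wages = $1654.33 − $75.36 = $1578.97
Municipal income tax: $1578.97 × 0.0322 = $50.84
PFL insurance: $1654.33 × 0.005 = $8.27
Garnishment: $1654.33 × 0.03 = $49.63
Roth contribution: $18.58
Total deductions = $75.36 + $50.84 + $8.27 + $49.63 + $18.58 = $202.68
Net pay = $1654.33 − $202.68 = $1451.65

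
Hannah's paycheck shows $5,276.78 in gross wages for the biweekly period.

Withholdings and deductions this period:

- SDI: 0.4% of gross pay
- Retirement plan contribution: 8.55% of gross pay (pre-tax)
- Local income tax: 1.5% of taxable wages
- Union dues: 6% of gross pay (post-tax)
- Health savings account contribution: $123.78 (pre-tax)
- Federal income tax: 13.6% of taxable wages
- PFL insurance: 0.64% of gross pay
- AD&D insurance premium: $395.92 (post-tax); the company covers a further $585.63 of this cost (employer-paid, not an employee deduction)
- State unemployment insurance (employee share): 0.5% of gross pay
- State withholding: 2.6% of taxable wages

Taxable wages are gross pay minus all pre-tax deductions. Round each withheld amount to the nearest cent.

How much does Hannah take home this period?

Retirement plan contribution: $5,276.78 × 0.0855 = $451.16
Health savings account contribution: $123.78
Pre-tax total = $451.16 + $123.78 = $574.94
Taxable wages = $5,276.78 − $574.94 = $4,701.84
Local income tax: $4,701.84 × 0.015 = $70.53
Federal income tax: $4,701.84 × 0.136 = $639.45
State withholding: $4,701.84 × 0.026 = $122.25
PFL insurance: $5,276.78 × 0.0064 = $33.77
SDI: $5,276.78 × 0.004 = $21.11
State unemployment insurance (employee share): $5,276.78 × 0.005 = $26.38
Union dues: $5,276.78 × 0.06 = $316.61
AD&D insurance premium: $395.92
(Employer's $585.63 toward AD&D insurance premium is not withheld from the employee.)
Total deductions = $451.16 + $123.78 + $70.53 + $639.45 + $122.25 + $33.77 + $21.11 + $26.38 + $316.61 + $395.92 = $2,200.96
Net pay = $5,276.78 − $2,200.96 = $3,075.82

$3,075.82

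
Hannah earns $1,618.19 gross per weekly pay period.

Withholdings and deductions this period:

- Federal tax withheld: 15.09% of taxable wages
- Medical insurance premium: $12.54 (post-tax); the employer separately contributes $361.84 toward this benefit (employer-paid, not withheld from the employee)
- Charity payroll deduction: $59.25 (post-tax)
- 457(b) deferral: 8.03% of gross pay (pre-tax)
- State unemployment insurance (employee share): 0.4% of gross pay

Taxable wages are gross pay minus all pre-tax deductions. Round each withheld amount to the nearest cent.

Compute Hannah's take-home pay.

457(b) deferral: $1,618.19 × 0.0803 = $129.94
Taxable wages = $1,618.19 − $129.94 = $1,488.25
Federal tax withheld: $1,488.25 × 0.1509 = $224.58
State unemployment insurance (employee share): $1,618.19 × 0.004 = $6.47
Medical insurance premium: $12.54
Charity payroll deduction: $59.25
(Employer's $361.84 toward medical insurance premium is not withheld from the employee.)
Total deductions = $129.94 + $224.58 + $6.47 + $12.54 + $59.25 = $432.78
Net pay = $1,618.19 − $432.78 = $1,185.41

$1,185.41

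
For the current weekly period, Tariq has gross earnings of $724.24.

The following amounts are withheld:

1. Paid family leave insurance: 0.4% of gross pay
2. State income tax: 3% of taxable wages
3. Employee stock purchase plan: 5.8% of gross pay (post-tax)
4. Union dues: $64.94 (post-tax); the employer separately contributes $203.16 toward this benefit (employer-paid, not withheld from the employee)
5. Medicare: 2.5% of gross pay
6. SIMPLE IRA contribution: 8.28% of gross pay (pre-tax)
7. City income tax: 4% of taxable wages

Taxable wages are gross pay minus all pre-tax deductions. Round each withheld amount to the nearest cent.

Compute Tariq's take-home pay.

$489.81

SIMPLE IRA contribution: $724.24 × 0.0828 = $59.97
Taxable wages = $724.24 − $59.97 = $664.27
City income tax: $664.27 × 0.04 = $26.57
State income tax: $664.27 × 0.03 = $19.93
Paid family leave insurance: $724.24 × 0.004 = $2.90
Medicare: $724.24 × 0.025 = $18.11
Union dues: $64.94
Employee stock purchase plan: $724.24 × 0.058 = $42.01
(Employer's $203.16 toward union dues is not withheld from the employee.)
Total deductions = $59.97 + $26.57 + $19.93 + $2.90 + $18.11 + $64.94 + $42.01 = $234.43
Net pay = $724.24 − $234.43 = $489.81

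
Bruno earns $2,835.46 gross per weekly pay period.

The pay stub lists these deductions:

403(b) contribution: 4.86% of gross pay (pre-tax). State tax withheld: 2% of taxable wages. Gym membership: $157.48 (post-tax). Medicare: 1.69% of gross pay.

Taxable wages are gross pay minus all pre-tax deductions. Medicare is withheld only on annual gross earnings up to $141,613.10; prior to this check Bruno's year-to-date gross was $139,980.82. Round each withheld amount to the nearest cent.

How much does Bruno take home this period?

403(b) contribution: $2,835.46 × 0.0486 = $137.80
Taxable wages = $2,835.46 − $137.80 = $2,697.66
State tax withheld: $2,697.66 × 0.02 = $53.95
Medicare: only $141,613.10 − $139,980.82 = $1,632.28 of this check is subject → $1,632.28 × 0.0169 = $27.59
Gym membership: $157.48
Total deductions = $137.80 + $53.95 + $27.59 + $157.48 = $376.82
Net pay = $2,835.46 − $376.82 = $2,458.64

$2,458.64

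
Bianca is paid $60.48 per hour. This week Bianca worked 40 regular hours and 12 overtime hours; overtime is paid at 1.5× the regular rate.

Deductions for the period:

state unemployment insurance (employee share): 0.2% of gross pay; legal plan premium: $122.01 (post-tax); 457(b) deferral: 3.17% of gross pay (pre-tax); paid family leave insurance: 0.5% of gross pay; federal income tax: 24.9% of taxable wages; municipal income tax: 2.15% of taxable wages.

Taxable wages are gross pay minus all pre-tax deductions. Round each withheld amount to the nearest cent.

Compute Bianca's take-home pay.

Regular pay: 40 × $60.48 = $2,419.20
Overtime pay: 12 × $60.48 × 1.5 = $1,088.64
Gross pay = $2,419.20 + $1,088.64 = $3,507.84
457(b) deferral: $3,507.84 × 0.0317 = $111.20
Taxable wages = $3,507.84 − $111.20 = $3,396.64
Municipal income tax: $3,396.64 × 0.0215 = $73.03
Federal income tax: $3,396.64 × 0.249 = $845.76
Paid family leave insurance: $3,507.84 × 0.005 = $17.54
State unemployment insurance (employee share): $3,507.84 × 0.002 = $7.02
Legal plan premium: $122.01
Total deductions = $111.20 + $73.03 + $845.76 + $17.54 + $7.02 + $122.01 = $1,176.56
Net pay = $3,507.84 − $1,176.56 = $2,331.28

$2,331.28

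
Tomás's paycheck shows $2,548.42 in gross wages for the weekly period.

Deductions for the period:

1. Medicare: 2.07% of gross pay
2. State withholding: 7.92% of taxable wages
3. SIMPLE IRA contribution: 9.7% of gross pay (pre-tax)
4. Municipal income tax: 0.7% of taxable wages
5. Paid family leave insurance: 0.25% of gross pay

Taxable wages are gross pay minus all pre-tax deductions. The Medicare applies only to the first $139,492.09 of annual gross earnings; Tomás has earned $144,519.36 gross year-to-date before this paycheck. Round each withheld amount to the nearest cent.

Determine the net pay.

$2,096.48

SIMPLE IRA contribution: $2,548.42 × 0.097 = $247.20
Taxable wages = $2,548.42 − $247.20 = $2,301.22
State withholding: $2,301.22 × 0.0792 = $182.26
Municipal income tax: $2,301.22 × 0.007 = $16.11
Paid family leave insurance: $2,548.42 × 0.0025 = $6.37
Medicare: annual cap $139,492.09 already reached (YTD $144,519.36), so $0.00
Total deductions = $247.20 + $182.26 + $16.11 + $6.37 + $0.00 = $451.94
Net pay = $2,548.42 − $451.94 = $2,096.48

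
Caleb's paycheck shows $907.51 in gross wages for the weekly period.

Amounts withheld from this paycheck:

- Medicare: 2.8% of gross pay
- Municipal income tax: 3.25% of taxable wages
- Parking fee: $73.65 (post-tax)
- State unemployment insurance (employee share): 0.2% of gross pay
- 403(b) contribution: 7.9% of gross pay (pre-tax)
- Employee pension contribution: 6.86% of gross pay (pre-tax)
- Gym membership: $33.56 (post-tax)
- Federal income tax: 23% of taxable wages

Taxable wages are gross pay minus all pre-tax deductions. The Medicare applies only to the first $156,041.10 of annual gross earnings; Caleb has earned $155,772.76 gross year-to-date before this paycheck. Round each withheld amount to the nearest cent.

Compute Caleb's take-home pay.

403(b) contribution: $907.51 × 0.079 = $71.69
Employee pension contribution: $907.51 × 0.0686 = $62.26
Pre-tax total = $71.69 + $62.26 = $133.95
Taxable wages = $907.51 − $133.95 = $773.56
Federal income tax: $773.56 × 0.23 = $177.92
Municipal income tax: $773.56 × 0.0325 = $25.14
State unemployment insurance (employee share): $907.51 × 0.002 = $1.82
Medicare: only $156,041.10 − $155,772.76 = $268.34 of this check is subject → $268.34 × 0.028 = $7.51
Gym membership: $33.56
Parking fee: $73.65
Total deductions = $71.69 + $62.26 + $177.92 + $25.14 + $1.82 + $7.51 + $33.56 + $73.65 = $453.55
Net pay = $907.51 − $453.55 = $453.96

$453.96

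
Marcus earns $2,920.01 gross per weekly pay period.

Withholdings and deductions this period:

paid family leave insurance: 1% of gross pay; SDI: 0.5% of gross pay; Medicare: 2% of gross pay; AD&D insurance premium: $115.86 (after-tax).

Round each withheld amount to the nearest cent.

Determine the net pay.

$2,701.95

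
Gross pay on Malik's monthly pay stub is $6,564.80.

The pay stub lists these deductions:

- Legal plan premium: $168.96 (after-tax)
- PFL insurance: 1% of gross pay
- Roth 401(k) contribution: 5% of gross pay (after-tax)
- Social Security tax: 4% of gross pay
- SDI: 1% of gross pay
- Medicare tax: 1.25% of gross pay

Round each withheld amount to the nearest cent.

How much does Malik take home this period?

$5,591.65

PFL insurance: $6,564.80 × 0.01 = $65.65
Medicare tax: $6,564.80 × 0.0125 = $82.06
Social Security tax: $6,564.80 × 0.04 = $262.59
SDI: $6,564.80 × 0.01 = $65.65
Legal plan premium: $168.96
Roth 401(k) contribution: $6,564.80 × 0.05 = $328.24
Total deductions = $65.65 + $82.06 + $262.59 + $65.65 + $168.96 + $328.24 = $973.15
Net pay = $6,564.80 − $973.15 = $5,591.65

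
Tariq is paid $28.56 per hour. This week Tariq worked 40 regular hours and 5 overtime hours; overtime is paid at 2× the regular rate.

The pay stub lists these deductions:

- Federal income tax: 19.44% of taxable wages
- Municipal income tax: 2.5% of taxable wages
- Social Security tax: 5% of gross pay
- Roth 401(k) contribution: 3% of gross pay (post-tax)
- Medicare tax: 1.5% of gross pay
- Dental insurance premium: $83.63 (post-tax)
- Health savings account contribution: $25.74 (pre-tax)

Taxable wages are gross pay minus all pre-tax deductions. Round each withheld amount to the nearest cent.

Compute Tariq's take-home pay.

$875.31

Regular pay: 40 × $28.56 = $1,142.40
Overtime pay: 5 × $28.56 × 2 = $285.60
Gross pay = $1,142.40 + $285.60 = $1,428.00
Health savings account contribution: $25.74
Taxable wages = $1,428.00 − $25.74 = $1,402.26
Municipal income tax: $1,402.26 × 0.025 = $35.06
Federal income tax: $1,402.26 × 0.1944 = $272.60
Social Security tax: $1,428.00 × 0.05 = $71.40
Medicare tax: $1,428.00 × 0.015 = $21.42
Dental insurance premium: $83.63
Roth 401(k) contribution: $1,428.00 × 0.03 = $42.84
Total deductions = $25.74 + $35.06 + $272.60 + $71.40 + $21.42 + $83.63 + $42.84 = $552.69
Net pay = $1,428.00 − $552.69 = $875.31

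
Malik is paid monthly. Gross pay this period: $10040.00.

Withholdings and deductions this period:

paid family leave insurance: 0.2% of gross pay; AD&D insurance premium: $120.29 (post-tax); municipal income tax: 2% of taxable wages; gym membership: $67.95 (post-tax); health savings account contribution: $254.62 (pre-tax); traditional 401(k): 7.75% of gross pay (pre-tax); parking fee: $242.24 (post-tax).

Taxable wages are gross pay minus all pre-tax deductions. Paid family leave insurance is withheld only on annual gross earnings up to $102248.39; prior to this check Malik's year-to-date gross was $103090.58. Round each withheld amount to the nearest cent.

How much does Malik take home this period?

$8396.65

Health savings account contribution: $254.62
Traditional 401(k): $10040.00 × 0.0775 = $778.10
Pre-tax total = $254.62 + $778.10 = $1032.72
Taxable wages = $10040.00 − $1032.72 = $9007.28
Municipal income tax: $9007.28 × 0.02 = $180.15
Paid family leave insurance: annual cap $102248.39 already reached (YTD $103090.58), so $0.00
Gym membership: $67.95
AD&D insurance premium: $120.29
Parking fee: $242.24
Total deductions = $254.62 + $778.10 + $180.15 + $0.00 + $67.95 + $120.29 + $242.24 = $1643.35
Net pay = $10040.00 − $1643.35 = $8396.65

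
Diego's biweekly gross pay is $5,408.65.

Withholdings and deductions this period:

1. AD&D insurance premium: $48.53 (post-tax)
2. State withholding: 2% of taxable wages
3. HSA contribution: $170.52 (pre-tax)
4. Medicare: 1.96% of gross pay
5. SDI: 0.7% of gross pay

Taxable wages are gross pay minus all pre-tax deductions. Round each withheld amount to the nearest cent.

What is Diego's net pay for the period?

HSA contribution: $170.52
Taxable wages = $5,408.65 − $170.52 = $5,238.13
State withholding: $5,238.13 × 0.02 = $104.76
Medicare: $5,408.65 × 0.0196 = $106.01
SDI: $5,408.65 × 0.007 = $37.86
AD&D insurance premium: $48.53
Total deductions = $170.52 + $104.76 + $106.01 + $37.86 + $48.53 = $467.68
Net pay = $5,408.65 − $467.68 = $4,940.97

$4,940.97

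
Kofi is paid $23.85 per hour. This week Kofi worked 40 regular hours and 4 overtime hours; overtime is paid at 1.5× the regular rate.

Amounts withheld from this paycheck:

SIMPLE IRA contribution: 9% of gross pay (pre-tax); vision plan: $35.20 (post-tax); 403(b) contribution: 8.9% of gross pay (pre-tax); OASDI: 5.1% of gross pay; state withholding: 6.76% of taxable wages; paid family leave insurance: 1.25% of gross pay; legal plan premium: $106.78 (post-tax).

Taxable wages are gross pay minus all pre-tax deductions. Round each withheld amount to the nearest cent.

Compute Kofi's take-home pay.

Regular pay: 40 × $23.85 = $954.00
Overtime pay: 4 × $23.85 × 1.5 = $143.10
Gross pay = $954.00 + $143.10 = $1,097.10
SIMPLE IRA contribution: $1,097.10 × 0.09 = $98.74
403(b) contribution: $1,097.10 × 0.089 = $97.64
Pre-tax total = $98.74 + $97.64 = $196.38
Taxable wages = $1,097.10 − $196.38 = $900.72
State withholding: $900.72 × 0.0676 = $60.89
Paid family leave insurance: $1,097.10 × 0.0125 = $13.71
OASDI: $1,097.10 × 0.051 = $55.95
Legal plan premium: $106.78
Vision plan: $35.20
Total deductions = $98.74 + $97.64 + $60.89 + $13.71 + $55.95 + $106.78 + $35.20 = $468.91
Net pay = $1,097.10 − $468.91 = $628.19

$628.19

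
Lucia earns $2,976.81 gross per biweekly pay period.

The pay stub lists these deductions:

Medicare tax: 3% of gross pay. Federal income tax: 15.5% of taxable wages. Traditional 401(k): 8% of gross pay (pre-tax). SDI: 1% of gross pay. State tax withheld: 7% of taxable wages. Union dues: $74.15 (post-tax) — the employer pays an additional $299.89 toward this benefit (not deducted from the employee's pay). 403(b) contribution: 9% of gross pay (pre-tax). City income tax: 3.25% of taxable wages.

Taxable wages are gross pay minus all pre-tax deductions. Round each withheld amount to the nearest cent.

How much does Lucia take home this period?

$1,641.32

Traditional 401(k): $2,976.81 × 0.08 = $238.14
403(b) contribution: $2,976.81 × 0.09 = $267.91
Pre-tax total = $238.14 + $267.91 = $506.05
Taxable wages = $2,976.81 − $506.05 = $2,470.76
Federal income tax: $2,470.76 × 0.155 = $382.97
City income tax: $2,470.76 × 0.0325 = $80.30
State tax withheld: $2,470.76 × 0.07 = $172.95
SDI: $2,976.81 × 0.01 = $29.77
Medicare tax: $2,976.81 × 0.03 = $89.30
Union dues: $74.15
(Employer's $299.89 toward union dues is not withheld from the employee.)
Total deductions = $238.14 + $267.91 + $382.97 + $80.30 + $172.95 + $29.77 + $89.30 + $74.15 = $1,335.49
Net pay = $2,976.81 − $1,335.49 = $1,641.32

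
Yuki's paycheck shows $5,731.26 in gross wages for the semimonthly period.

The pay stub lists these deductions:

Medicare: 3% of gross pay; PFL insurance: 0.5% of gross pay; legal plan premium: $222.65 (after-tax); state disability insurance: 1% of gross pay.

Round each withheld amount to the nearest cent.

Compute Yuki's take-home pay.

$5,250.70

Medicare: $5,731.26 × 0.03 = $171.94
State disability insurance: $5,731.26 × 0.01 = $57.31
PFL insurance: $5,731.26 × 0.005 = $28.66
Legal plan premium: $222.65
Total deductions = $171.94 + $57.31 + $28.66 + $222.65 = $480.56
Net pay = $5,731.26 − $480.56 = $5,250.70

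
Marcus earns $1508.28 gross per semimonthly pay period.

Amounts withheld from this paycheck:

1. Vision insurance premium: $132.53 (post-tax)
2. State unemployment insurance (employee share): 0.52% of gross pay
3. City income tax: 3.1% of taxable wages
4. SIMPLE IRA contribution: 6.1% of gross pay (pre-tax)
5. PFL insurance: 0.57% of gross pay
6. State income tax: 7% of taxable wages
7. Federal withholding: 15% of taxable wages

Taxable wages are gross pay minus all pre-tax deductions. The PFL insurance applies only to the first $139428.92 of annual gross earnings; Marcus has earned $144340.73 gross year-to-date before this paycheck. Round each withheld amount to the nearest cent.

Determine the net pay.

$920.42

SIMPLE IRA contribution: $1508.28 × 0.061 = $92.01
Taxable wages = $1508.28 − $92.01 = $1416.27
State income tax: $1416.27 × 0.07 = $99.14
City income tax: $1416.27 × 0.031 = $43.90
Federal withholding: $1416.27 × 0.15 = $212.44
State unemployment insurance (employee share): $1508.28 × 0.0052 = $7.84
PFL insurance: annual cap $139428.92 already reached (YTD $144340.73), so $0.00
Vision insurance premium: $132.53
Total deductions = $92.01 + $99.14 + $43.90 + $212.44 + $7.84 + $0.00 + $132.53 = $587.86
Net pay = $1508.28 − $587.86 = $920.42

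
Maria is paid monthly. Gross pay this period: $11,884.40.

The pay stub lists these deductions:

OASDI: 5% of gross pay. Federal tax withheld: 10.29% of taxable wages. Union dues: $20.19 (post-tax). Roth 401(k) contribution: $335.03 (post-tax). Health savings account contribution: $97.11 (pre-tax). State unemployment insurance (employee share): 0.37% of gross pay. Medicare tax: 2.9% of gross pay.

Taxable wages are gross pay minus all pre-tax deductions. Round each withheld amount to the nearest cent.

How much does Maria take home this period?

$9,236.32

Health savings account contribution: $97.11
Taxable wages = $11,884.40 − $97.11 = $11,787.29
Federal tax withheld: $11,787.29 × 0.1029 = $1,212.91
OASDI: $11,884.40 × 0.05 = $594.22
Medicare tax: $11,884.40 × 0.029 = $344.65
State unemployment insurance (employee share): $11,884.40 × 0.0037 = $43.97
Roth 401(k) contribution: $335.03
Union dues: $20.19
Total deductions = $97.11 + $1,212.91 + $594.22 + $344.65 + $43.97 + $335.03 + $20.19 = $2,648.08
Net pay = $11,884.40 − $2,648.08 = $9,236.32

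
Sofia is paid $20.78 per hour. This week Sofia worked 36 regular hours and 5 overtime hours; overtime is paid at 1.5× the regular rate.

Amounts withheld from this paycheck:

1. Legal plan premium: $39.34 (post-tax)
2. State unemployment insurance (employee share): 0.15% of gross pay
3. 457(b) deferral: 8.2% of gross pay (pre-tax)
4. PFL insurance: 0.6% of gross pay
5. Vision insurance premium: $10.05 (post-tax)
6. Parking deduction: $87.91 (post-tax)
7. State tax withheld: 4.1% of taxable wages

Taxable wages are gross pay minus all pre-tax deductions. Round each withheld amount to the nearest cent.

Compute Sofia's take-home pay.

$651.71

Regular pay: 36 × $20.78 = $748.08
Overtime pay: 5 × $20.78 × 1.5 = $155.85
Gross pay = $748.08 + $155.85 = $903.93
457(b) deferral: $903.93 × 0.082 = $74.12
Taxable wages = $903.93 − $74.12 = $829.81
State tax withheld: $829.81 × 0.041 = $34.02
PFL insurance: $903.93 × 0.006 = $5.42
State unemployment insurance (employee share): $903.93 × 0.0015 = $1.36
Vision insurance premium: $10.05
Parking deduction: $87.91
Legal plan premium: $39.34
Total deductions = $74.12 + $34.02 + $5.42 + $1.36 + $10.05 + $87.91 + $39.34 = $252.22
Net pay = $903.93 − $252.22 = $651.71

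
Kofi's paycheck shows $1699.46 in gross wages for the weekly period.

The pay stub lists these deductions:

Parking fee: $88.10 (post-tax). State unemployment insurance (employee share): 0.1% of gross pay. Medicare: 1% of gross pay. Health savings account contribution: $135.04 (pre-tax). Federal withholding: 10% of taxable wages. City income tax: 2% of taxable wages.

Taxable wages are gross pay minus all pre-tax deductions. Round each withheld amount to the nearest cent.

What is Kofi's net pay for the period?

$1269.90

Health savings account contribution: $135.04
Taxable wages = $1699.46 − $135.04 = $1564.42
City income tax: $1564.42 × 0.02 = $31.29
Federal withholding: $1564.42 × 0.1 = $156.44
Medicare: $1699.46 × 0.01 = $16.99
State unemployment insurance (employee share): $1699.46 × 0.001 = $1.70
Parking fee: $88.10
Total deductions = $135.04 + $31.29 + $156.44 + $16.99 + $1.70 + $88.10 = $429.56
Net pay = $1699.46 − $429.56 = $1269.90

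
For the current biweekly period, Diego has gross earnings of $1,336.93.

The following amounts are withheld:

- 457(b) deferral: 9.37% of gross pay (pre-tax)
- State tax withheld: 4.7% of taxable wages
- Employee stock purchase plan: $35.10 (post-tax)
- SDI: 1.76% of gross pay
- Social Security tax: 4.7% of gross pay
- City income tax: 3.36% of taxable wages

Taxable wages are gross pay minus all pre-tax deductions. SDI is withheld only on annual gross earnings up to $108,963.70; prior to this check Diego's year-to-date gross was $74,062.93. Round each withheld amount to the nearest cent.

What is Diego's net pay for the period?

$992.53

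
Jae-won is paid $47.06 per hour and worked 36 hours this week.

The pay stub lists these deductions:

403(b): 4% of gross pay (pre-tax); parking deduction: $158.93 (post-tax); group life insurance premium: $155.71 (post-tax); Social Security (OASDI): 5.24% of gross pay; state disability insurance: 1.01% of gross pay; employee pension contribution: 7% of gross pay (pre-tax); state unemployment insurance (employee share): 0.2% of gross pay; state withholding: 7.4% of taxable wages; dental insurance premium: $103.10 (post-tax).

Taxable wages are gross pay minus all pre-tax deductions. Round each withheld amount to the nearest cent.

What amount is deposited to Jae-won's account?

Gross pay: 36 × $47.06 = $1,694.16
Employee pension contribution: $1,694.16 × 0.07 = $118.59
403(b): $1,694.16 × 0.04 = $67.77
Pre-tax total = $118.59 + $67.77 = $186.36
Taxable wages = $1,694.16 − $186.36 = $1,507.80
State withholding: $1,507.80 × 0.074 = $111.58
State unemployment insurance (employee share): $1,694.16 × 0.002 = $3.39
Social Security (OASDI): $1,694.16 × 0.0524 = $88.77
State disability insurance: $1,694.16 × 0.0101 = $17.11
Parking deduction: $158.93
Group life insurance premium: $155.71
Dental insurance premium: $103.10
Total deductions = $118.59 + $67.77 + $111.58 + $3.39 + $88.77 + $17.11 + $158.93 + $155.71 + $103.10 = $824.95
Net pay = $1,694.16 − $824.95 = $869.21

$869.21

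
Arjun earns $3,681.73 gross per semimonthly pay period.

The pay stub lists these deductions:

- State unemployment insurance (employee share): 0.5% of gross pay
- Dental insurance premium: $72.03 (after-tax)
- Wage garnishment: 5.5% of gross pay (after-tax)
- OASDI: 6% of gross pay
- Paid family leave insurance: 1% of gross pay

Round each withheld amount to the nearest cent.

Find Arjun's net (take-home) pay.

Paid family leave insurance: $3,681.73 × 0.01 = $36.82
OASDI: $3,681.73 × 0.06 = $220.90
State unemployment insurance (employee share): $3,681.73 × 0.005 = $18.41
Dental insurance premium: $72.03
Wage garnishment: $3,681.73 × 0.055 = $202.50
Total deductions = $36.82 + $220.90 + $18.41 + $72.03 + $202.50 = $550.66
Net pay = $3,681.73 − $550.66 = $3,131.07

$3,131.07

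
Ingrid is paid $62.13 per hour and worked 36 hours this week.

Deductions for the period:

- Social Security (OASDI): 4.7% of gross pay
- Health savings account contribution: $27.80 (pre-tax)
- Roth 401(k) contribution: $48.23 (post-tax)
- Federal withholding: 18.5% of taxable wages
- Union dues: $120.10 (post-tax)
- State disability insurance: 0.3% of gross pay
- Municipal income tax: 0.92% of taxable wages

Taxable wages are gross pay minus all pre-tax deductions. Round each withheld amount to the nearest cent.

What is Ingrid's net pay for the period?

$1499.76

Gross pay: 36 × $62.13 = $2236.68
Health savings account contribution: $27.80
Taxable wages = $2236.68 − $27.80 = $2208.88
Municipal income tax: $2208.88 × 0.0092 = $20.32
Federal withholding: $2208.88 × 0.185 = $408.64
Social Security (OASDI): $2236.68 × 0.047 = $105.12
State disability insurance: $2236.68 × 0.003 = $6.71
Union dues: $120.10
Roth 401(k) contribution: $48.23
Total deductions = $27.80 + $20.32 + $408.64 + $105.12 + $6.71 + $120.10 + $48.23 = $736.92
Net pay = $2236.68 − $736.92 = $1499.76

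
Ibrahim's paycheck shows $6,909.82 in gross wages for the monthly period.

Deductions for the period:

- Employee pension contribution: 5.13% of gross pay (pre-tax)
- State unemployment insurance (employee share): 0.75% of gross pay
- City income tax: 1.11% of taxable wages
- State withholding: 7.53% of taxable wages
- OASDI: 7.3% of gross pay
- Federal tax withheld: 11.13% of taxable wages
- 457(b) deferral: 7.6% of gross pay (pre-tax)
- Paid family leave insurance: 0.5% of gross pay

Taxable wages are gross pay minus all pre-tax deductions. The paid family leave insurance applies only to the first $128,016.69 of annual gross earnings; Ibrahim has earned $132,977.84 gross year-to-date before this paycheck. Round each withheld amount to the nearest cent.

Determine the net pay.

$4,281.79

457(b) deferral: $6,909.82 × 0.076 = $525.15
Employee pension contribution: $6,909.82 × 0.0513 = $354.47
Pre-tax total = $525.15 + $354.47 = $879.62
Taxable wages = $6,909.82 − $879.62 = $6,030.20
City income tax: $6,030.20 × 0.0111 = $66.94
Federal tax withheld: $6,030.20 × 0.1113 = $671.16
State withholding: $6,030.20 × 0.0753 = $454.07
OASDI: $6,909.82 × 0.073 = $504.42
Paid family leave insurance: annual cap $128,016.69 already reached (YTD $132,977.84), so $0.00
State unemployment insurance (employee share): $6,909.82 × 0.0075 = $51.82
Total deductions = $525.15 + $354.47 + $66.94 + $671.16 + $454.07 + $504.42 + $0.00 + $51.82 = $2,628.03
Net pay = $6,909.82 − $2,628.03 = $4,281.79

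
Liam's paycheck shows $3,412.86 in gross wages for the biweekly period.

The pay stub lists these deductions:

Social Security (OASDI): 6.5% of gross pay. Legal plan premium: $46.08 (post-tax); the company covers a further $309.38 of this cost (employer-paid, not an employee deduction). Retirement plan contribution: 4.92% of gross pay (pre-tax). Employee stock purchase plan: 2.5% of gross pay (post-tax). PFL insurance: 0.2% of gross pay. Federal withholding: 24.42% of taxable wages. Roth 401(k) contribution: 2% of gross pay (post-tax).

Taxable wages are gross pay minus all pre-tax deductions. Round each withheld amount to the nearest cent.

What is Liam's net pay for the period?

Retirement plan contribution: $3,412.86 × 0.0492 = $167.91
Taxable wages = $3,412.86 − $167.91 = $3,244.95
Federal withholding: $3,244.95 × 0.2442 = $792.42
PFL insurance: $3,412.86 × 0.002 = $6.83
Social Security (OASDI): $3,412.86 × 0.065 = $221.84
Roth 401(k) contribution: $3,412.86 × 0.02 = $68.26
Employee stock purchase plan: $3,412.86 × 0.025 = $85.32
Legal plan premium: $46.08
(Employer's $309.38 toward legal plan premium is not withheld from the employee.)
Total deductions = $167.91 + $792.42 + $6.83 + $221.84 + $68.26 + $85.32 + $46.08 = $1,388.66
Net pay = $3,412.86 − $1,388.66 = $2,024.20

$2,024.20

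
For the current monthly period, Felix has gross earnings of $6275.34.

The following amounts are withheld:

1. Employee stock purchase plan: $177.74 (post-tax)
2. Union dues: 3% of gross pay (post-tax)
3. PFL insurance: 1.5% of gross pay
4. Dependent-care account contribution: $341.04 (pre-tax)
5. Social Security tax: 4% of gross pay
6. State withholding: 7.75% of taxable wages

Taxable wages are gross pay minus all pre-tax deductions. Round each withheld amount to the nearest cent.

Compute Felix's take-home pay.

Dependent-care account contribution: $341.04
Taxable wages = $6275.34 − $341.04 = $5934.30
State withholding: $5934.30 × 0.0775 = $459.91
Social Security tax: $6275.34 × 0.04 = $251.01
PFL insurance: $6275.34 × 0.015 = $94.13
Employee stock purchase plan: $177.74
Union dues: $6275.34 × 0.03 = $188.26
Total deductions = $341.04 + $459.91 + $251.01 + $94.13 + $177.74 + $188.26 = $1512.09
Net pay = $6275.34 − $1512.09 = $4763.25

$4763.25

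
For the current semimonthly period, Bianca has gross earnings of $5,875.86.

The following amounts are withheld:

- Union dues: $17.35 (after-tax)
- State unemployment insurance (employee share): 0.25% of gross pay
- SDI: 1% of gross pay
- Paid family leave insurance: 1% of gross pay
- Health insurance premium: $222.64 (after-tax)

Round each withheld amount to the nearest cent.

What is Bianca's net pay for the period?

SDI: $5,875.86 × 0.01 = $58.76
State unemployment insurance (employee share): $5,875.86 × 0.0025 = $14.69
Paid family leave insurance: $5,875.86 × 0.01 = $58.76
Health insurance premium: $222.64
Union dues: $17.35
Total deductions = $58.76 + $14.69 + $58.76 + $222.64 + $17.35 = $372.20
Net pay = $5,875.86 − $372.20 = $5,503.66

$5,503.66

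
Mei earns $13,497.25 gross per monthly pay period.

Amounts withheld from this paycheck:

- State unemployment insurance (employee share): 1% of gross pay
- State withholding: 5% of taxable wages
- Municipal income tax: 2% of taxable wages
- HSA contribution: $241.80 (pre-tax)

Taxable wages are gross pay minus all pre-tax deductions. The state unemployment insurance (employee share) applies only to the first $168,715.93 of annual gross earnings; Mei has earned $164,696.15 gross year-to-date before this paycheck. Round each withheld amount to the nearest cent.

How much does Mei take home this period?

HSA contribution: $241.80
Taxable wages = $13,497.25 − $241.80 = $13,255.45
State withholding: $13,255.45 × 0.05 = $662.77
Municipal income tax: $13,255.45 × 0.02 = $265.11
State unemployment insurance (employee share): only $168,715.93 − $164,696.15 = $4,019.78 of this check is subject → $4,019.78 × 0.01 = $40.20
Total deductions = $241.80 + $662.77 + $265.11 + $40.20 = $1,209.88
Net pay = $13,497.25 − $1,209.88 = $12,287.37

$12,287.37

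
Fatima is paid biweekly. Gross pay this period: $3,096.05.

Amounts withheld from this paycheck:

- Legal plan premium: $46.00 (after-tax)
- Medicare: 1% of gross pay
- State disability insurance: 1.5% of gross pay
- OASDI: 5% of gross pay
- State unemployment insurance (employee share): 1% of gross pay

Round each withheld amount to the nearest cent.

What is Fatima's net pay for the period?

$2,786.89

OASDI: $3,096.05 × 0.05 = $154.80
State disability insurance: $3,096.05 × 0.015 = $46.44
State unemployment insurance (employee share): $3,096.05 × 0.01 = $30.96
Medicare: $3,096.05 × 0.01 = $30.96
Legal plan premium: $46.00
Total deductions = $154.80 + $46.44 + $30.96 + $30.96 + $46.00 = $309.16
Net pay = $3,096.05 − $309.16 = $2,786.89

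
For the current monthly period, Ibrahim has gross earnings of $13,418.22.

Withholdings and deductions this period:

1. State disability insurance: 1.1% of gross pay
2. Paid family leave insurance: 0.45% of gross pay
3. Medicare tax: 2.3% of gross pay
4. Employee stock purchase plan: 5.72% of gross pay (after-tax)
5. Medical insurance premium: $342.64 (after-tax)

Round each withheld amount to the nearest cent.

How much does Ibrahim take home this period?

Paid family leave insurance: $13,418.22 × 0.0045 = $60.38
Medicare tax: $13,418.22 × 0.023 = $308.62
State disability insurance: $13,418.22 × 0.011 = $147.60
Employee stock purchase plan: $13,418.22 × 0.0572 = $767.52
Medical insurance premium: $342.64
Total deductions = $60.38 + $308.62 + $147.60 + $767.52 + $342.64 = $1,626.76
Net pay = $13,418.22 − $1,626.76 = $11,791.46

$11,791.46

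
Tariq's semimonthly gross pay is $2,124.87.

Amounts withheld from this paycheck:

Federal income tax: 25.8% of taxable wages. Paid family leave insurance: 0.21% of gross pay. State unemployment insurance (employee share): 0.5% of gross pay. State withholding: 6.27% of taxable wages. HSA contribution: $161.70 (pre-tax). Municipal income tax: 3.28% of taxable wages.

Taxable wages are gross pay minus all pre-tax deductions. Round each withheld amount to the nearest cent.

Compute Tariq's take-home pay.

$1,254.11

HSA contribution: $161.70
Taxable wages = $2,124.87 − $161.70 = $1,963.17
Municipal income tax: $1,963.17 × 0.0328 = $64.39
State withholding: $1,963.17 × 0.0627 = $123.09
Federal income tax: $1,963.17 × 0.258 = $506.50
State unemployment insurance (employee share): $2,124.87 × 0.005 = $10.62
Paid family leave insurance: $2,124.87 × 0.0021 = $4.46
Total deductions = $161.70 + $64.39 + $123.09 + $506.50 + $10.62 + $4.46 = $870.76
Net pay = $2,124.87 − $870.76 = $1,254.11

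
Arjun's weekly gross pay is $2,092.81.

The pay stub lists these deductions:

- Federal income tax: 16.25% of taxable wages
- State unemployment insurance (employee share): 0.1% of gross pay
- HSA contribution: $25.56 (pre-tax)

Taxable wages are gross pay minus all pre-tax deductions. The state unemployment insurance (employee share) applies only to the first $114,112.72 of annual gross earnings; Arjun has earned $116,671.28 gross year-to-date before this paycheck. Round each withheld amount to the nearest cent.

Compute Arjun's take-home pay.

$1,731.32

HSA contribution: $25.56
Taxable wages = $2,092.81 − $25.56 = $2,067.25
Federal income tax: $2,067.25 × 0.1625 = $335.93
State unemployment insurance (employee share): annual cap $114,112.72 already reached (YTD $116,671.28), so $0.00
Total deductions = $25.56 + $335.93 + $0.00 = $361.49
Net pay = $2,092.81 − $361.49 = $1,731.32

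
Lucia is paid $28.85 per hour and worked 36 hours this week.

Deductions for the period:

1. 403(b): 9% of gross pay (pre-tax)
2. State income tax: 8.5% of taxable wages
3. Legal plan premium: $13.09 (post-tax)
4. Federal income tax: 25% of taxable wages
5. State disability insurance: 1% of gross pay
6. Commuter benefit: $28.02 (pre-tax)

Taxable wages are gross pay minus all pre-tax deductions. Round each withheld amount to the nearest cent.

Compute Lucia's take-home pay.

$586.40

Gross pay: 36 × $28.85 = $1,038.60
403(b): $1,038.60 × 0.09 = $93.47
Commuter benefit: $28.02
Pre-tax total = $93.47 + $28.02 = $121.49
Taxable wages = $1,038.60 − $121.49 = $917.11
State income tax: $917.11 × 0.085 = $77.95
Federal income tax: $917.11 × 0.25 = $229.28
State disability insurance: $1,038.60 × 0.01 = $10.39
Legal plan premium: $13.09
Total deductions = $93.47 + $28.02 + $77.95 + $229.28 + $10.39 + $13.09 = $452.20
Net pay = $1,038.60 − $452.20 = $586.40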